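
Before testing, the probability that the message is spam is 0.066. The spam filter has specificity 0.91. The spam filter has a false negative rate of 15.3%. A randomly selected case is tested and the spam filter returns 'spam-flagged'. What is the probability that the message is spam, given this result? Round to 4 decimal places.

Let H be the event that the message is spam. P(H) = 0.066, so P(¬H) = 0.934. With E the 'spam-flagged' result, P(E|H) = 0.847 and P(E|¬H) = 0.09.
P(E) = 0.847·0.066 + 0.09·0.934 = 0.055902 + 0.084060 = 0.13996.
By Bayes' theorem, P(H|E) = 0.055902 / 0.13996 = 0.3994.

P(H | E) ≈ 0.3994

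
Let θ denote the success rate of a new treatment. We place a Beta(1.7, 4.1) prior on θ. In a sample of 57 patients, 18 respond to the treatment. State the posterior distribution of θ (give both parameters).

Posterior: Beta(19.7, 43.1)

The binomial likelihood is conjugate to the Beta prior: with 18 successes and 39 failures, the posterior is Beta(1.7+18, 4.1+39) = Beta(19.7, 43.1).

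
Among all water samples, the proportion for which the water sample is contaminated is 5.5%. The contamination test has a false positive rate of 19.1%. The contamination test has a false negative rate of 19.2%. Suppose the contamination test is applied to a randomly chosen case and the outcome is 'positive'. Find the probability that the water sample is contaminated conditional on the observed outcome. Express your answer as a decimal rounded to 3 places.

P(H | E) ≈ 0.198

Let H be the event that the water sample is contaminated. P(H) = 0.055, so P(¬H) = 0.945. With E the 'positive' result, P(E|H) = 0.808 and P(E|¬H) = 0.191.
P(E) = 0.808·0.055 + 0.191·0.945 = 0.044440 + 0.18049 = 0.22493.
By Bayes' theorem, P(H|E) = 0.044440 / 0.22493 = 0.198.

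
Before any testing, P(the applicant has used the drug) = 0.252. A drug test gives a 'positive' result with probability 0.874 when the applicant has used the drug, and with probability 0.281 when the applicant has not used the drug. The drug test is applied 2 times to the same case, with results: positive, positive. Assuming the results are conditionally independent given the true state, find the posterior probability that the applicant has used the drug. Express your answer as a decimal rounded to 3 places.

Posterior P(H) ≈ 0.765

Let H be the event that the applicant has used the drug; start with P(H) = 0.252. P('positive'|H) = 0.874, P('positive'|¬H) = 0.281.
Update on result 1 ('positive'): P(H) ← 0.874·0.2520 / (0.874·0.2520 + 0.281·0.7480) = 0.22025/0.43044 = 0.5117.
Update on result 2 ('positive'): P(H) ← 0.874·0.5117 / (0.874·0.5117 + 0.281·0.4883) = 0.44721/0.58443 = 0.7652.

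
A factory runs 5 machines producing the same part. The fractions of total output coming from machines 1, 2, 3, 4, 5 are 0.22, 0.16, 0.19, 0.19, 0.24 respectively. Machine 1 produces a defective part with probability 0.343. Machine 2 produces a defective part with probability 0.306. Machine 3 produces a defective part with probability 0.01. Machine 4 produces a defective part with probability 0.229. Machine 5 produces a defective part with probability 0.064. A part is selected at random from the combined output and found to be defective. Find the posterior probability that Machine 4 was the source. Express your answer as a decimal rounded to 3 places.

Tabulate prior·likelihood by source: [1] prior 0.22, lik 0.343, product 0.07546; [2] prior 0.16, lik 0.306, product 0.04896; [3] prior 0.19, lik 0.01, product 0.001900; [4] prior 0.19, lik 0.229, product 0.04351; [5] prior 0.24, lik 0.064, product 0.01536.
Normalizing constant = 0.18519; the posterior for Machine 4 is its product over the sum, 0.04351/0.18519 = 0.235.

Posterior probability ≈ 0.235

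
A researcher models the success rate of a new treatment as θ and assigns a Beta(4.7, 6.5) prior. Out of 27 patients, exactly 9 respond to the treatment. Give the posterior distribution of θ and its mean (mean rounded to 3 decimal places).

Posterior: Beta(13.7, 24.5); mean ≈ 0.359

The binomial likelihood is conjugate to the Beta prior: with 9 successes and 18 failures, the posterior is Beta(4.7+9, 6.5+18) = Beta(13.7, 24.5).
Posterior mean = α/(α+β) = 13.7/38.2 = 0.359.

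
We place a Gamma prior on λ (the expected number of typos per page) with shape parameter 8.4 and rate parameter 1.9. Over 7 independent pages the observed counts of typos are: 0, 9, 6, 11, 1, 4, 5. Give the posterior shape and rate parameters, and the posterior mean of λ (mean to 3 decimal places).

Posterior: Gamma(shape=44.4, rate=8.9); mean ≈ 4.989

The Poisson likelihood adds the total count to the shape and the number of exposure periods to the rate. Here ∑xᵢ = 36 and n = 7, so shape 8.4→44.4 and rate 1.9→8.9.
Posterior mean = shape/rate = 44.4/8.9 = 4.989.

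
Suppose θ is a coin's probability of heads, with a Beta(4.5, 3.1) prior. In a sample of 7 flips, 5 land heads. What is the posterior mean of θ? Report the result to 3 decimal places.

Posterior mean ≈ 0.651

The binomial likelihood is conjugate to the Beta prior: with 5 successes and 2 failures, the posterior is Beta(4.5+5, 3.1+2) = Beta(9.5, 5.1).
Posterior mean = α/(α+β) = 9.5/14.6 = 0.651.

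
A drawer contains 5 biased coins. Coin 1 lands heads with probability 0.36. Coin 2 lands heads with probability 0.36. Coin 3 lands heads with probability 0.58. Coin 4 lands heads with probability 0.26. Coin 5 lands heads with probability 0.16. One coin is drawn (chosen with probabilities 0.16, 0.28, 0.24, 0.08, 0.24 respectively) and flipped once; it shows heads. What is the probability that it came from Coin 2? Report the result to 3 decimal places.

Posterior probability ≈ 0.283

P(heads|C1) = 0.36; P(heads|C2) = 0.36; P(heads|C3) = 0.58; P(heads|C4) = 0.26; P(heads|C5) = 0.16.
Prior × likelihood for each source: 0.16·0.36=0.05760, 0.28·0.36=0.1008, 0.24·0.58=0.1392, 0.08·0.26=0.02080, 0.24·0.16=0.03840. Summing gives P(heads) = 0.35680.
P(Coin 2 | heads) = 0.1008 / 0.35680 = 0.283.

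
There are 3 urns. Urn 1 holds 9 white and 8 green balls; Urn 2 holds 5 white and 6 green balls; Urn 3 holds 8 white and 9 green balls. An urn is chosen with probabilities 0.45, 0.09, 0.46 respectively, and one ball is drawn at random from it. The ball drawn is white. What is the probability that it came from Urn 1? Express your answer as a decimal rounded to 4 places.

P(white|Urn 1) = 0.5294; P(white|Urn 2) = 0.4545; P(white|Urn 3) = 0.4706.
Prior × likelihood for each source: 0.45·0.5294=0.2382, 0.09·0.4545=0.04091, 0.46·0.4706=0.2165. Summing gives P(white) = 0.49561.
P(Urn 1 | white) = 0.2382 / 0.49561 = 0.4807.

Posterior probability ≈ 0.4807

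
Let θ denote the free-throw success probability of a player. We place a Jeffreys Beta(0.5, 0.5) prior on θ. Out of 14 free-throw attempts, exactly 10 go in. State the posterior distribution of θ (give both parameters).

Posterior: Beta(10.5, 4.5)

The binomial likelihood is conjugate to the Beta prior: with 10 successes and 4 failures, the posterior is Beta(0.5+10, 0.5+4) = Beta(10.5, 4.5).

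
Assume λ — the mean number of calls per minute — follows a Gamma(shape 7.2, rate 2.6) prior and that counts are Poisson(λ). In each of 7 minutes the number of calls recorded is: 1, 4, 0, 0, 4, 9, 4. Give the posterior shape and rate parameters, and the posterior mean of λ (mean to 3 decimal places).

Total count ∑xᵢ = 22 over n = 7 minutes.
Gamma is conjugate to the Poisson likelihood: posterior is Gamma(shape = 7.2+22 = 29.2, rate = 2.6+7 = 9.6).
E[λ | data] = 29.2/9.6 = 3.042.

Posterior: Gamma(shape=29.2, rate=9.6); mean ≈ 3.042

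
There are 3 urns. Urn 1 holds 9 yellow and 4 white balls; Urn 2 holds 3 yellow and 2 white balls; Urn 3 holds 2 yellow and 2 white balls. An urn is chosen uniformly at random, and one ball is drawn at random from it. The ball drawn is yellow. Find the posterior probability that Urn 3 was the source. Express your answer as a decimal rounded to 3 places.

P(yellow|Urn 1) = 0.6923; P(yellow|Urn 2) = 0.6; P(yellow|Urn 3) = 0.5.
Prior × likelihood for each source: 0.333333·0.6923=0.2308, 0.333333·0.6=0.2000, 0.333333·0.5=0.1667. Summing gives P(yellow) = 0.59744.
P(Urn 3 | yellow) = 0.1667 / 0.59744 = 0.279.

Posterior probability ≈ 0.279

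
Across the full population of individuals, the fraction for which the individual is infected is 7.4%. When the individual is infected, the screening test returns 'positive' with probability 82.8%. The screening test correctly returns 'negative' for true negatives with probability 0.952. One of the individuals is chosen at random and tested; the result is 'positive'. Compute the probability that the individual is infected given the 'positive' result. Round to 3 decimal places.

Write H for 'the individual is infected'. Prior odds H:¬H = 0.074/0.926 = 0.079914. For the 'positive' outcome, the likelihood ratio is 0.828/0.048 = 17.250.
Posterior odds = 0.079914 × 17.250 = 1.3785, so P(H|E) = 1.3785/(1+1.3785) = 0.580.

P(H | E) ≈ 0.580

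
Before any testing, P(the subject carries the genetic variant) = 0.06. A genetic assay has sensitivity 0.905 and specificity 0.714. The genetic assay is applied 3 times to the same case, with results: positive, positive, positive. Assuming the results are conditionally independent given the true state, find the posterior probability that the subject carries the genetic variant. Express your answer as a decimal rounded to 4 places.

With H the event that the subject carries the genetic variant, the joint likelihood of the observed sequence is P(data|H) = 0.905·0.905·0.905 = 0.74122 and P(data|¬H) = 0.286·0.286·0.286 = 0.023394.
Bayes: P(H|data) = 0.06·0.74122 / (0.06·0.74122 + 0.94·0.023394) = 0.044473/0.066463 = 0.6691.

Posterior P(H) ≈ 0.6691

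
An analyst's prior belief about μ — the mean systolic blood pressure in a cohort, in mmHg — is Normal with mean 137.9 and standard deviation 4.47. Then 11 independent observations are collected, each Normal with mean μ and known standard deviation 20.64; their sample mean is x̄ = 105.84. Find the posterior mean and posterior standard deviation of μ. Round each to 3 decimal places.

With known σ, the Normal prior is conjugate. Weight on the data is w = (n/σ²)/(n/σ² + 1/τ₀²) = 0.0258210/(0.0258210+0.0500478) = 0.34034.
Posterior mean = w·x̄ + (1−w)·μ₀ = 0.34034·105.84 + 0.65966·137.9 = 126.989. Posterior variance = 1/(0.0258210+0.0500478) = 13.1806, so SD = 3.631.

Posterior mean ≈ 126.989; posterior SD ≈ 3.631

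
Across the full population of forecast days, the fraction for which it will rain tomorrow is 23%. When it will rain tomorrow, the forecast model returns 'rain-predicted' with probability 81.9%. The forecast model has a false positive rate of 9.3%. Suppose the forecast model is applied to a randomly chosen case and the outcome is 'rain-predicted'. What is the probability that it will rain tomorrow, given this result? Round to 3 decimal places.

Write H for 'it will rain tomorrow'. Prior odds H:¬H = 0.23/0.77 = 0.29870. For the 'rain-predicted' outcome, the likelihood ratio is 0.819/0.093 = 8.8065.
Posterior odds = 0.29870 × 8.8065 = 2.6305, so P(H|E) = 2.6305/(1+2.6305) = 0.725.

P(H | E) ≈ 0.725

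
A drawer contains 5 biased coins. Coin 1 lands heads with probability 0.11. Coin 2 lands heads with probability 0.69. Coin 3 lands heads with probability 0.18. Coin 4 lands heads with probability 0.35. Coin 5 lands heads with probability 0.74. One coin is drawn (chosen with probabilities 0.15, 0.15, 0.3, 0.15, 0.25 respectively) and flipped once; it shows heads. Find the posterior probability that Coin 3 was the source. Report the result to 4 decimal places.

Posterior probability ≈ 0.1312

P(heads|C1) = 0.11; P(heads|C2) = 0.69; P(heads|C3) = 0.18; P(heads|C4) = 0.35; P(heads|C5) = 0.74.
Prior × likelihood for each source: 0.15·0.11=0.01650, 0.15·0.69=0.1035, 0.3·0.18=0.05400, 0.15·0.35=0.05250, 0.25·0.74=0.1850. Summing gives P(heads) = 0.41150.
P(Coin 3 | heads) = 0.05400 / 0.41150 = 0.1312.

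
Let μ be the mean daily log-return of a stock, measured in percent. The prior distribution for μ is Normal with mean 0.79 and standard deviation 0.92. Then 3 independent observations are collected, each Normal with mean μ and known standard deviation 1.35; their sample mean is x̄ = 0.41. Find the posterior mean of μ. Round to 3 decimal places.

With known σ, the Normal prior is conjugate. Weight on the data is w = (n/σ²)/(n/σ² + 1/τ₀²) = 1.64609/(1.64609+1.18147) = 0.58216.
Posterior mean = w·x̄ + (1−w)·μ₀ = 0.58216·0.41 + 0.41784·0.79 = 0.569.

Posterior mean ≈ 0.569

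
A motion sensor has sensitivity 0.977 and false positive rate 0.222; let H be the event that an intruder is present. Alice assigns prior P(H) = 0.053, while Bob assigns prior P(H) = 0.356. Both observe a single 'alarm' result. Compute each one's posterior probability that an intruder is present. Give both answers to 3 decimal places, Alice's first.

P('+'|H) = 0.977, P('+'|¬H) = 0.222.
Alice: numerator 0.977·0.053 = 0.051781; evidence = 0.051781+0.222·0.947 = 0.26201; posterior = 0.198.
Bob: numerator 0.977·0.356 = 0.34781; evidence = 0.34781+0.222·0.644 = 0.49078; posterior = 0.709.

Alice: 0.198; Bob: 0.709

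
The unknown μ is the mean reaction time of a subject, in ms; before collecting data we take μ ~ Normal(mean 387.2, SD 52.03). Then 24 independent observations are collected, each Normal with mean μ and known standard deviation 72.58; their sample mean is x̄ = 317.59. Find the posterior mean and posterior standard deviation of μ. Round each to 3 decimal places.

Prior precision 1/τ₀² = 1/52.03² = 0.00036940; data precision n/σ² = 24/72.58² = 0.00455593.
Posterior precision = 0.00036940 + 0.00455593 = 0.00492533, giving posterior SD = 1/√0.00492533 = 14.249.
Posterior mean = (0.00036940·387.2 + 0.00455593·317.59) / 0.00492533 = 322.811.

Posterior mean ≈ 322.811; posterior SD ≈ 14.249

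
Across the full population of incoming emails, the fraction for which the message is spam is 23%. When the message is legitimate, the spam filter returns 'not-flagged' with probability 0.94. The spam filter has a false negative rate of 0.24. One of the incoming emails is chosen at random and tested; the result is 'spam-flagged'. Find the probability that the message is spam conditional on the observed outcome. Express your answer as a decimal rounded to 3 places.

Let H be the event that the message is spam. P(H) = 0.23, so P(¬H) = 0.77. With E the 'spam-flagged' result, P(E|H) = 0.76 and P(E|¬H) = 0.06.
P(E) = 0.76·0.23 + 0.06·0.77 = 0.17480 + 0.046200 = 0.22100.
By Bayes' theorem, P(H|E) = 0.17480 / 0.22100 = 0.791.

P(H | E) ≈ 0.791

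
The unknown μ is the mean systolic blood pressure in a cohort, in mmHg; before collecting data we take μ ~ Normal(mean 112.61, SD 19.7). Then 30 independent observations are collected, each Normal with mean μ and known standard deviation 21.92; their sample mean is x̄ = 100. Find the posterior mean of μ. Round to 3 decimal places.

Posterior mean ≈ 100.500

Prior precision 1/τ₀² = 1/19.7² = 0.00257672; data precision n/σ² = 30/21.92² = 0.0624367.
Posterior precision = 0.00257672 + 0.0624367 = 0.0650135.
Posterior mean = (0.00257672·112.61 + 0.0624367·100) / 0.0650135 = 100.500.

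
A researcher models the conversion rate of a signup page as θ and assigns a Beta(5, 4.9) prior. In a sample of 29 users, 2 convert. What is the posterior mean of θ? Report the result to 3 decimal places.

Observing 2 successes and 27 failures updates Beta(5, 4.9) by adding the success and failure counts to the two shape parameters: α = 5+2 = 7, β = 4.9+27 = 31.9.
Posterior mean = α/(α+β) = 7/38.9 = 0.180.

Posterior mean ≈ 0.180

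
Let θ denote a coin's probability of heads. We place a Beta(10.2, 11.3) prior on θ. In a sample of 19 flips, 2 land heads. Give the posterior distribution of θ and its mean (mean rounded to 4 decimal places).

Observing 2 successes and 17 failures updates Beta(10.2, 11.3) by adding the success and failure counts to the two shape parameters: α = 10.2+2 = 12.2, β = 11.3+17 = 28.3.
Posterior mean = α/(α+β) = 12.2/40.5 = 0.3012.

Posterior: Beta(12.2, 28.3); mean ≈ 0.3012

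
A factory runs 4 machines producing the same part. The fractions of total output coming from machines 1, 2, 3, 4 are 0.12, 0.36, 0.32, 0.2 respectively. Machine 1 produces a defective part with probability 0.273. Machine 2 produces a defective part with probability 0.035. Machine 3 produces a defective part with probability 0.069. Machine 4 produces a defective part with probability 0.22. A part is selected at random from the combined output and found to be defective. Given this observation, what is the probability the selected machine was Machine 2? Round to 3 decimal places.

Posterior probability ≈ 0.113

P(defective|M1) = 0.273; P(defective|M2) = 0.035; P(defective|M3) = 0.069; P(defective|M4) = 0.22.
Prior × likelihood for each source: 0.12·0.273=0.03276, 0.36·0.035=0.01260, 0.32·0.069=0.02208, 0.2·0.22=0.04400. Summing gives P(defective) = 0.11144.
P(Machine 2 | defective) = 0.01260 / 0.11144 = 0.113.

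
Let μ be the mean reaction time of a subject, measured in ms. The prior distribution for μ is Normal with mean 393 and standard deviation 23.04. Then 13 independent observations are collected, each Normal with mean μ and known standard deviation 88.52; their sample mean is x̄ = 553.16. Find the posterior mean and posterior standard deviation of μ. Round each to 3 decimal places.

Prior precision 1/τ₀² = 1/23.04² = 0.00188380; data precision n/σ² = 13/88.52² = 0.00165905.
Posterior precision = 0.00188380 + 0.00165905 = 0.00354286, giving posterior SD = 1/√0.00354286 = 16.801.
Posterior mean = (0.00188380·393 + 0.00165905·553.16) / 0.00354286 = 468.000.

Posterior mean ≈ 468.000; posterior SD ≈ 16.801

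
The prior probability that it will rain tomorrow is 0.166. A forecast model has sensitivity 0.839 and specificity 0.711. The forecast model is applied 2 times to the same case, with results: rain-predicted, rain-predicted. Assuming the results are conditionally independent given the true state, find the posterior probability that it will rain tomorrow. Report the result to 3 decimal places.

Let H be the event that it will rain tomorrow; start with P(H) = 0.166. P('rain-predicted'|H) = 0.839, P('rain-predicted'|¬H) = 0.289.
Update on result 1 ('rain-predicted'): P(H) ← 0.839·0.1660 / (0.839·0.1660 + 0.289·0.8340) = 0.13927/0.38030 = 0.3662.
Update on result 2 ('rain-predicted'): P(H) ← 0.839·0.3662 / (0.839·0.3662 + 0.289·0.6338) = 0.30726/0.49042 = 0.6265.

Posterior P(H) ≈ 0.627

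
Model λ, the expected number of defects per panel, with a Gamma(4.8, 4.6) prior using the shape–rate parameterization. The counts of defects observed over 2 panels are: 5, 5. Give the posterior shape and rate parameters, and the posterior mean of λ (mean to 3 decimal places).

Total count ∑xᵢ = 10 over n = 2 panels.
Gamma is conjugate to the Poisson likelihood: posterior is Gamma(shape = 4.8+10 = 14.8, rate = 4.6+2 = 6.6).
Posterior mean = shape/rate = 14.8/6.6 = 2.242.

Posterior: Gamma(shape=14.8, rate=6.6); mean ≈ 2.242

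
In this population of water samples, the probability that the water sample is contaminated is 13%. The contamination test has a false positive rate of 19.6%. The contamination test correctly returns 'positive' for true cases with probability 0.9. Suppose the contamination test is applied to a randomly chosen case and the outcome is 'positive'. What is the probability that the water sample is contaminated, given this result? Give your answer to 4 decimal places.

P(H | E) ≈ 0.4069

Write H for 'the water sample is contaminated'. Prior odds H:¬H = 0.13/0.87 = 0.14943. For the 'positive' outcome, the likelihood ratio is 0.9/0.196 = 4.5918.
Posterior odds = 0.14943 × 4.5918 = 0.68614, so P(H|E) = 0.68614/(1+0.68614) = 0.4069.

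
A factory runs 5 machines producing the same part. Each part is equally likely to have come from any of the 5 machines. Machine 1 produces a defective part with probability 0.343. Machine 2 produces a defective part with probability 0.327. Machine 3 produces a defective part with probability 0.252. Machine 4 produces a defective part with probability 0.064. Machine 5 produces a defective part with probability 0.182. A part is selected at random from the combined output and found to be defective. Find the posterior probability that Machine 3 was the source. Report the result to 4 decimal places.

Posterior probability ≈ 0.2158

Tabulate prior·likelihood by source: [1] prior 0.2, lik 0.343, product 0.06860; [2] prior 0.2, lik 0.327, product 0.06540; [3] prior 0.2, lik 0.252, product 0.05040; [4] prior 0.2, lik 0.064, product 0.01280; [5] prior 0.2, lik 0.182, product 0.03640.
Normalizing constant = 0.23360; the posterior for Machine 3 is its product over the sum, 0.05040/0.23360 = 0.2158.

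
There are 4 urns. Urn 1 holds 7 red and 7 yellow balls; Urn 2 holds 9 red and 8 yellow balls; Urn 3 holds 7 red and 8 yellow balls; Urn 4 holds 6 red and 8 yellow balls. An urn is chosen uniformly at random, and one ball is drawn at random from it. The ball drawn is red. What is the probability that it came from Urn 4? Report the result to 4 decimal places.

Posterior probability ≈ 0.2227

Tabulate prior·likelihood by source: [1] prior 0.25, lik 0.5, product 0.1250; [2] prior 0.25, lik 0.5294, product 0.1324; [3] prior 0.25, lik 0.4667, product 0.1167; [4] prior 0.25, lik 0.4286, product 0.1071.
Normalizing constant = 0.48116; the posterior for Urn 4 is its product over the sum, 0.1071/0.48116 = 0.2227.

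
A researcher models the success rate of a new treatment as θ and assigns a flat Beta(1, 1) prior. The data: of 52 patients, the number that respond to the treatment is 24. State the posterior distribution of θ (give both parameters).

Observing 24 successes and 28 failures updates Beta(1, 1) by adding the success and failure counts to the two shape parameters: α = 1+24 = 25, β = 1+28 = 29.

Posterior: Beta(25, 29)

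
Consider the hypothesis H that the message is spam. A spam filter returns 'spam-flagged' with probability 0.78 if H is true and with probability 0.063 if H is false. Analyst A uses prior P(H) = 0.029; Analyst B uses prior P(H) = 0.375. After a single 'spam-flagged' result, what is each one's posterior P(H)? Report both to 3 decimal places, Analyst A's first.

Analyst A: 0.270; Analyst B: 0.881

The likelihood ratio for a 'spam-flagged' result is 0.78/0.063 = 12.381.
Analyst A: prior odds 0.029/0.971 = 0.029866; posterior odds 0.36977; posterior probability 0.270.
Analyst B: prior odds 0.375/0.625 = 0.60000; posterior odds 7.4286; posterior probability 0.881.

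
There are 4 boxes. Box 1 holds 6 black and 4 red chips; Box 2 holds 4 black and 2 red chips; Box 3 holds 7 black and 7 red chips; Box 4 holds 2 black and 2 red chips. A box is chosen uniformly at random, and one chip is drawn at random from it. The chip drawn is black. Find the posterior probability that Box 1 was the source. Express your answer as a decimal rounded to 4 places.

Posterior probability ≈ 0.2647

Tabulate prior·likelihood by source: [1] prior 0.25, lik 0.6, product 0.1500; [2] prior 0.25, lik 0.6667, product 0.1667; [3] prior 0.25, lik 0.5, product 0.1250; [4] prior 0.25, lik 0.5, product 0.1250.
Normalizing constant = 0.56667; the posterior for Box 1 is its product over the sum, 0.1500/0.56667 = 0.2647.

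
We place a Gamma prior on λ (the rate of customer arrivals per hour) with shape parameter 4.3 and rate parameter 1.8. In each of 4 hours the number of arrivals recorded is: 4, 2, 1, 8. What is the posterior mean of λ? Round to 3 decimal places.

The Poisson likelihood adds the total count to the shape and the number of exposure periods to the rate. Here ∑xᵢ = 15 and n = 4, so shape 4.3→19.3 and rate 1.8→5.8.
Posterior mean = shape/rate = 19.3/5.8 = 3.328.

Posterior mean ≈ 3.328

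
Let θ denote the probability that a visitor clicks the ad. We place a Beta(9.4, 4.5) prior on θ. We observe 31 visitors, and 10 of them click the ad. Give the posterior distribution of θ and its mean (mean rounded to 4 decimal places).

The binomial likelihood is conjugate to the Beta prior: with 10 successes and 21 failures, the posterior is Beta(9.4+10, 4.5+21) = Beta(19.4, 25.5).
Posterior mean = α/(α+β) = 19.4/44.9 = 0.4321.

Posterior: Beta(19.4, 25.5); mean ≈ 0.4321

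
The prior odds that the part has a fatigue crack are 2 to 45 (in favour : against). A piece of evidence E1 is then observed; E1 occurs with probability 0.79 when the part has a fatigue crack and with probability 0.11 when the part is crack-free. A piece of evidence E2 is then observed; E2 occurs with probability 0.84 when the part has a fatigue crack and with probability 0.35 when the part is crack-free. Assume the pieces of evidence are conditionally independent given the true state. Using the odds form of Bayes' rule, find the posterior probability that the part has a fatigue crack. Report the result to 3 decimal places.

Prior odds = 2/45 = 0.044444. In log-odds, ln(0.044444) = -3.1135.
Add log likelihood ratios: ln(7.1818) + ln(2.4000) = 2.8470.
Posterior log-odds = -0.26649, so posterior odds = exp(-0.26649) = 0.76606. Converting, P(H|E) = 0.76606/1.7661 = 0.434.

Posterior probability ≈ 0.434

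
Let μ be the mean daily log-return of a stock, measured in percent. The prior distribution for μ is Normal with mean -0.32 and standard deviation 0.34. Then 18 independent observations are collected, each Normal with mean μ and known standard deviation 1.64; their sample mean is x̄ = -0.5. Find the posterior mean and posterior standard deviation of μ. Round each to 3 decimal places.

With known σ, the Normal prior is conjugate. Weight on the data is w = (n/σ²)/(n/σ² + 1/τ₀²) = 6.69244/(6.69244+8.65052) = 0.43619.
Posterior mean = w·x̄ + (1−w)·μ₀ = 0.43619·-0.5 + 0.56381·-0.32 = -0.399. Posterior variance = 1/(6.69244+8.65052) = 0.0651765, so SD = 0.255.

Posterior mean ≈ -0.399; posterior SD ≈ 0.255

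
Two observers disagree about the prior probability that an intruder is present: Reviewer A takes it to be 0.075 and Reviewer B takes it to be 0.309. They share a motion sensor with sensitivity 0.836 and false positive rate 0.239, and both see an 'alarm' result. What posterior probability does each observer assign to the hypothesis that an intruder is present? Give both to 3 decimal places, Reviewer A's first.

The likelihood ratio for an 'alarm' result is 0.836/0.239 = 3.4979.
Reviewer A: prior odds 0.075/0.925 = 0.081081; posterior odds 0.28361; posterior probability 0.221.
Reviewer B: prior odds 0.309/0.691 = 0.44718; posterior odds 1.5642; posterior probability 0.610.

Reviewer A: 0.221; Reviewer B: 0.610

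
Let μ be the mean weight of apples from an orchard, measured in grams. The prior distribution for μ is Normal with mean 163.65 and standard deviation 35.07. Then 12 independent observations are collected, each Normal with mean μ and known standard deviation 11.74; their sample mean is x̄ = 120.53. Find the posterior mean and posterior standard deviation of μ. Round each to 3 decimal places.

With known σ, the Normal prior is conjugate. Weight on the data is w = (n/σ²)/(n/σ² + 1/τ₀²) = 0.0870653/(0.0870653+0.00081307) = 0.99075.
Posterior mean = w·x̄ + (1−w)·μ₀ = 0.99075·120.53 + 0.0092522·163.65 = 120.929. Posterior variance = 1/(0.0870653+0.00081307) = 11.3794, so SD = 3.373.

Posterior mean ≈ 120.929; posterior SD ≈ 3.373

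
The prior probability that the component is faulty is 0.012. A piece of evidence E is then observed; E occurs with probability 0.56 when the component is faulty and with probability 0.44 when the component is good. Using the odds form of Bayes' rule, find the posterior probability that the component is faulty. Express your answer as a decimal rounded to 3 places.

Posterior probability ≈ 0.015

Prior odds = 0.012/(1−0.012) = 0.012146. In log-odds, ln(0.012146) = -4.4108.
Add log likelihood ratio: ln(1.2727) = 0.24116.
Posterior log-odds = -4.1696, so posterior odds = exp(-4.1696) = 0.015458. Converting, P(H|E) = 0.015458/1.0155 = 0.015.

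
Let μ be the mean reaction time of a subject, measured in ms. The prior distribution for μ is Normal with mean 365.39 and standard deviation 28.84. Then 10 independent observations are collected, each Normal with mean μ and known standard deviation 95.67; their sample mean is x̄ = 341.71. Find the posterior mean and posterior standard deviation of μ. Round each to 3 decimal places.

Posterior mean ≈ 354.116; posterior SD ≈ 20.875

Prior precision 1/τ₀² = 1/28.84² = 0.00120229; data precision n/σ² = 10/95.67² = 0.00109257.
Posterior precision = 0.00120229 + 0.00109257 = 0.00229486, giving posterior SD = 1/√0.00229486 = 20.875.
Posterior mean = (0.00120229·365.39 + 0.00109257·341.71) / 0.00229486 = 354.116.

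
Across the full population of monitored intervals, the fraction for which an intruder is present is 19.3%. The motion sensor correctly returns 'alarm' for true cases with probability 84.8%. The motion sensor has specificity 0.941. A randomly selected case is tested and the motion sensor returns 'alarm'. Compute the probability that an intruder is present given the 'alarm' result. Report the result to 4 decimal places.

Let H be the event that an intruder is present. P(H) = 0.193, so P(¬H) = 0.807. With E the 'alarm' result, P(E|H) = 0.848 and P(E|¬H) = 0.059.
P(E) = 0.848·0.193 + 0.059·0.807 = 0.16366 + 0.047613 = 0.21128.
By Bayes' theorem, P(H|E) = 0.16366 / 0.21128 = 0.7746.

P(H | E) ≈ 0.7746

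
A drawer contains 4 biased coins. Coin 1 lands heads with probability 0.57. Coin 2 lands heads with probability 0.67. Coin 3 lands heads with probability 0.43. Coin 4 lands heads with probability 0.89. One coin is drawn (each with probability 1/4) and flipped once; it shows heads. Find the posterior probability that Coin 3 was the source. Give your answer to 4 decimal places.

Tabulate prior·likelihood by source: [1] prior 0.25, lik 0.57, product 0.1425; [2] prior 0.25, lik 0.67, product 0.1675; [3] prior 0.25, lik 0.43, product 0.1075; [4] prior 0.25, lik 0.89, product 0.2225.
Normalizing constant = 0.64000; the posterior for Coin 3 is its product over the sum, 0.1075/0.64000 = 0.1680.

Posterior probability ≈ 0.1680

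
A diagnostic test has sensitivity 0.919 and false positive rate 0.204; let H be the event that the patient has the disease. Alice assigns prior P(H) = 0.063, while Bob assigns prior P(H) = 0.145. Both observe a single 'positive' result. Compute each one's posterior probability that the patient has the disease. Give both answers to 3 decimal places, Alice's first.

Alice: 0.232; Bob: 0.433

The likelihood ratio for a 'positive' result is 0.919/0.204 = 4.5049.
Alice: prior odds 0.063/0.937 = 0.067236; posterior odds 0.30289; posterior probability 0.232.
Bob: prior odds 0.145/0.855 = 0.16959; posterior odds 0.76399; posterior probability 0.433.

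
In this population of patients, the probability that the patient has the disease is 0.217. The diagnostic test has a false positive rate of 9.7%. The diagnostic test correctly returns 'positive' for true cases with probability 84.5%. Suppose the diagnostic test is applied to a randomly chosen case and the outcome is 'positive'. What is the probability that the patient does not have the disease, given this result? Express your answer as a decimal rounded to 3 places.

Write H for 'the patient has the disease'. Prior odds H:¬H = 0.217/0.783 = 0.27714. For the 'positive' outcome, the likelihood ratio is 0.845/0.097 = 8.7113.
Posterior odds = 0.27714 × 8.7113 = 2.4143, so P(H|E) = 2.4143/(1+2.4143) = 0.707. Then P(¬H|E) = 1 − 0.707 = 0.293.

P(¬H | E) ≈ 0.293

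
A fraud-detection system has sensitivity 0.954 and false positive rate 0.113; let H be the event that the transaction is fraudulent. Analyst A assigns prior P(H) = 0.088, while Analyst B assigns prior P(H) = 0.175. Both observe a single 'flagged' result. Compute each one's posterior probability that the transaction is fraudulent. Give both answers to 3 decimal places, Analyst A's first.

The likelihood ratio for a 'flagged' result is 0.954/0.113 = 8.4425.
Analyst A: prior odds 0.088/0.912 = 0.096491; posterior odds 0.81463; posterior probability 0.449.
Analyst B: prior odds 0.175/0.825 = 0.21212; posterior odds 1.7908; posterior probability 0.642.

Analyst A: 0.449; Analyst B: 0.642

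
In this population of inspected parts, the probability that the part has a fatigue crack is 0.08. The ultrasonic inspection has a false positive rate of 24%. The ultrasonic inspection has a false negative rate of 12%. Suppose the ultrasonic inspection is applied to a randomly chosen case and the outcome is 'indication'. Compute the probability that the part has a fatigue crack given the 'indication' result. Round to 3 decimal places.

Let H be the event that the part has a fatigue crack. P(H) = 0.08, so P(¬H) = 0.92. With E the 'indication' result, P(E|H) = 0.88 and P(E|¬H) = 0.24.
P(E) = 0.88·0.08 + 0.24·0.92 = 0.070400 + 0.22080 = 0.29120.
By Bayes' theorem, P(H|E) = 0.070400 / 0.29120 = 0.242.

P(H | E) ≈ 0.242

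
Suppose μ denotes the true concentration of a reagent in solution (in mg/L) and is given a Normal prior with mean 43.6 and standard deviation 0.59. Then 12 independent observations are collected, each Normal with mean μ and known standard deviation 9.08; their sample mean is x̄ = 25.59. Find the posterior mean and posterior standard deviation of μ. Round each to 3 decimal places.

With known σ, the Normal prior is conjugate. Weight on the data is w = (n/σ²)/(n/σ² + 1/τ₀²) = 0.145549/(0.145549+2.87274) = 0.048222.
Posterior mean = w·x̄ + (1−w)·μ₀ = 0.048222·25.59 + 0.95178·43.6 = 42.732. Posterior variance = 1/(0.145549+2.87274) = 0.331314, so SD = 0.576.

Posterior mean ≈ 42.732; posterior SD ≈ 0.576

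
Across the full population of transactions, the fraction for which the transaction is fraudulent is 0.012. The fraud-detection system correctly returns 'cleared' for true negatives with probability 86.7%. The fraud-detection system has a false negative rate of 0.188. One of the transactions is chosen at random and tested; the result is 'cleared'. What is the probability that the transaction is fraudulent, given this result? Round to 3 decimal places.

P(H | E) ≈ 0.003

Let H be the event that the transaction is fraudulent. P(H) = 0.012, so P(¬H) = 0.988. With E the 'cleared' result, P(E|H) = 0.188 and P(E|¬H) = 0.867.
P(E) = 0.188·0.012 + 0.867·0.988 = 0.0022560 + 0.85660 = 0.85885.
By Bayes' theorem, P(H|E) = 0.0022560 / 0.85885 = 0.003.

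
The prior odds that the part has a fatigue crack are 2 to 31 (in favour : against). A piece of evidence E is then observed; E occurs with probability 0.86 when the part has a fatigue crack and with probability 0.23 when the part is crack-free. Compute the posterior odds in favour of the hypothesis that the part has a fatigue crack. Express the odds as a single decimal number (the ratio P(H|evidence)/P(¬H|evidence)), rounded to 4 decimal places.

Prior odds = 2/31 = 0.064516. In log-odds, ln(0.064516) = -2.7408.
Add log likelihood ratio: ln(3.7391) = 1.3189.
Posterior log-odds = -1.4220, so posterior odds = exp(-1.4220) = 0.24123.

Posterior odds ≈ 0.2412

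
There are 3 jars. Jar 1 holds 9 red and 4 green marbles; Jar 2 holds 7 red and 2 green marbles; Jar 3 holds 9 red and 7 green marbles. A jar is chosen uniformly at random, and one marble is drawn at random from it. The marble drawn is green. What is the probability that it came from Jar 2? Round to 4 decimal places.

Tabulate prior·likelihood by source: [1] prior 0.333333, lik 0.3077, product 0.1026; [2] prior 0.333333, lik 0.2222, product 0.07407; [3] prior 0.333333, lik 0.4375, product 0.1458.
Normalizing constant = 0.32247; the posterior for Jar 2 is its product over the sum, 0.07407/0.32247 = 0.2297.

Posterior probability ≈ 0.2297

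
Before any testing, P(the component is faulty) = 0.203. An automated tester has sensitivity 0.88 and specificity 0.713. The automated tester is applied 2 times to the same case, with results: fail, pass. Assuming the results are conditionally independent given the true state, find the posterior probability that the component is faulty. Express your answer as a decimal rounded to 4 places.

Posterior P(H) ≈ 0.1162

With H the event that the component is faulty, the joint likelihood of the observed sequence is P(data|H) = 0.88·0.12 = 0.10560 and P(data|¬H) = 0.287·0.713 = 0.20463.
Bayes: P(H|data) = 0.203·0.10560 / (0.203·0.10560 + 0.797·0.20463) = 0.021437/0.18453 = 0.1162.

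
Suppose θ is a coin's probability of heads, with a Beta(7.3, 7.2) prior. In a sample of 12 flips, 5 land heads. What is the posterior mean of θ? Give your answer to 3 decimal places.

Posterior mean ≈ 0.464

Observing 5 successes and 7 failures updates Beta(7.3, 7.2) by adding the success and failure counts to the two shape parameters: α = 7.3+5 = 12.3, β = 7.2+7 = 14.2.
E[θ | data] = 12.3/(12.3+14.2) = 0.464.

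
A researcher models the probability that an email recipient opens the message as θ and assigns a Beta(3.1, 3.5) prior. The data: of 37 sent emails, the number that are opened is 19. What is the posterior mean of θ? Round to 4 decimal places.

The binomial likelihood is conjugate to the Beta prior: with 19 successes and 18 failures, the posterior is Beta(3.1+19, 3.5+18) = Beta(22.1, 21.5).
E[θ | data] = 22.1/(22.1+21.5) = 0.5069.

Posterior mean ≈ 0.5069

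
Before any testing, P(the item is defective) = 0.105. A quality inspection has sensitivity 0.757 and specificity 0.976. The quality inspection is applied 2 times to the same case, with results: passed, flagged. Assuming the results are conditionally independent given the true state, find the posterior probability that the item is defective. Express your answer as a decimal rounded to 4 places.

Posterior P(H) ≈ 0.4795

Let H be the event that the item is defective; start with P(H) = 0.105. P('flagged'|H) = 0.757, P('flagged'|¬H) = 0.024.
Update on result 1 ('passed'): P(H) ← 0.243·0.1050 / (0.243·0.1050 + 0.976·0.8950) = 0.025515/0.89903 = 0.0284.
Update on result 2 ('flagged'): P(H) ← 0.757·0.0284 / (0.757·0.0284 + 0.024·0.9716) = 0.021484/0.044803 = 0.4795.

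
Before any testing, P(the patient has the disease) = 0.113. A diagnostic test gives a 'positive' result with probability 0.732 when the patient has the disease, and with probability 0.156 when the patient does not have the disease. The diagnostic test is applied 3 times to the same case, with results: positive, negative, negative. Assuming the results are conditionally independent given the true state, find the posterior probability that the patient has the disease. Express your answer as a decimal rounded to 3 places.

With H the event that the patient has the disease, the joint likelihood of the observed sequence is P(data|H) = 0.732·0.268·0.268 = 0.052575 and P(data|¬H) = 0.156·0.844·0.844 = 0.11112.
Bayes: P(H|data) = 0.113·0.052575 / (0.113·0.052575 + 0.887·0.11112) = 0.0059410/0.10451 = 0.0568.

Posterior P(H) ≈ 0.057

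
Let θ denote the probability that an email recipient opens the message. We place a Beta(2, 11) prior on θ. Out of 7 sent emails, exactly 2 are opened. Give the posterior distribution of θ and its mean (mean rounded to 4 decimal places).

The binomial likelihood is conjugate to the Beta prior: with 2 successes and 5 failures, the posterior is Beta(2+2, 11+5) = Beta(4, 16).
Posterior mean = α/(α+β) = 4/20 = 0.2000.

Posterior: Beta(4, 16); mean ≈ 0.2000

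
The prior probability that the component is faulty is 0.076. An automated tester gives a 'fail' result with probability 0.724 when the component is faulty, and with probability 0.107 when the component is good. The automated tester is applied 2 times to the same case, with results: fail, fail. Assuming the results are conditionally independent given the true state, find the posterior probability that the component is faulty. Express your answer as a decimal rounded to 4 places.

With H the event that the component is faulty, the joint likelihood of the observed sequence is P(data|H) = 0.724·0.724 = 0.52418 and P(data|¬H) = 0.107·0.107 = 0.011449.
Bayes: P(H|data) = 0.076·0.52418 / (0.076·0.52418 + 0.924·0.011449) = 0.039837/0.050416 = 0.7902.

Posterior P(H) ≈ 0.7902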